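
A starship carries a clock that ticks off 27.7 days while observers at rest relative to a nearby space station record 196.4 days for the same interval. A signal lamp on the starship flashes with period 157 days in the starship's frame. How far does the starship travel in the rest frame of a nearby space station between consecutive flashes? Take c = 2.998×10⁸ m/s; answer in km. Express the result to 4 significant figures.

The time-dilation ratio gives γ = 196.4/27.7 = 7.09025.
β = √(1 − 1/γ²) = 0.99. Lab-frame period = γτ = 7.09025×157 days = 1113.2 days. Distance = βc × γτ = 0.99 × 2.998×10⁸ m/s × 96180480 s = 2.8547×10^16 m = 2.855×10^13 km.

2.855×10^13 km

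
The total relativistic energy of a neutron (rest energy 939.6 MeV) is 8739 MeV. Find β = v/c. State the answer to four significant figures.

0.9942

γ = E/(mc²) = 8739/939.6 = 9.3008.
β = √(1 − 1/γ²) = √(1 − 0.01156) = √0.98844 = 0.9942.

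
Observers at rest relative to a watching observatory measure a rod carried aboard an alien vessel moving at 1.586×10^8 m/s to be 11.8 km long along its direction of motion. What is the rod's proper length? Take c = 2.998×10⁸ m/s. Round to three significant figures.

13.9 km

β = v/c = (1.586×10^8 m/s)/(2.998×10⁸ m/s) = 0.529019.
β² = 0.2798611, so γ = 1/√0.7201389 = 1.1784.
Proper length: L₀ = γ·L = 1.1784 × 11.8 = 13.9 km.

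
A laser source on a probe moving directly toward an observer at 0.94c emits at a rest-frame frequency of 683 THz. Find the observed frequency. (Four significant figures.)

Relativistic Doppler (source moving toward): f_obs = f_src · √((1+β)/(1−β)).
With β = 0.94: factor = √(1.94/0.06) = 5.6862.
f_obs = 683 × 5.6862 = 3884 THz.

3884 THz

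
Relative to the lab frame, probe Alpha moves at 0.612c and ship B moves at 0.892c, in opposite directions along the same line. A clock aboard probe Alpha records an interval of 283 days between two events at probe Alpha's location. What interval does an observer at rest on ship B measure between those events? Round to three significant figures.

1220 days

Transform probe Alpha's velocity into ship B's frame: (0.612 + 0.892)/(1 + 0.612·0.892) = 1.504/1.545904, so the relative speed is 0.97289c.
At |u| = 0.97289c, γ = (1 − 0.946515)^(−1/2) = 4.324.
Probe Alpha's interval is proper; time dilation gives Δt_B = γΔτ = 4.324 × 283 days = 1220 days.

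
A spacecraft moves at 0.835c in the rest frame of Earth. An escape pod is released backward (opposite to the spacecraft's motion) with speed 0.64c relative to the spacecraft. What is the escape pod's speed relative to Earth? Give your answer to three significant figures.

In units of c, u = (u' + v)/(1 + u'v) with u' = −0.64 and v = 0.835.
Numerator: −0.64 + 0.835 = 0.195. Denominator: 1 + (−0.64)(0.835) = 0.4656.
u = 0.195/0.4656 = 0.41881, so the speed is 0.419c.

0.419c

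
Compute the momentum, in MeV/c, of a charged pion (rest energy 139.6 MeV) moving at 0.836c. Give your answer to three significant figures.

With β = 0.836, γ = 1/√(1 − 0.836²) = 1/√0.301104 = 1.8224.
Momentum: p = γβ·mc = 1.8224 × 0.836 × 139.6 MeV/c = 213 MeV/c.

213 MeV/c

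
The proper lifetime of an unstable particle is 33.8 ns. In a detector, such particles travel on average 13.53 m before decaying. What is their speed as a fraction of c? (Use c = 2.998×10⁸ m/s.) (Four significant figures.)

d = βγcτ ⇒ βγ = d/(cτ) = 13.53 m / (10.13324 m) = 1.3352.
β = (βγ)/√(1+(βγ)²) = 1.3352/√2.78276 = 0.8004.

0.8004c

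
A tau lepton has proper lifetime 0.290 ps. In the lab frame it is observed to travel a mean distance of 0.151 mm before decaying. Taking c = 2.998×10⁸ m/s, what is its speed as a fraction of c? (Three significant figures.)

Let x = d/(cτ) = 1.510×10^-4 m / (2.998×10⁸ m/s × 2.900×10^-13 s) = 1.7368. Since d = βγcτ, x = βγ = β/√(1−β²).
Solving: β² = x²/(1+x²) = 3.01647/4.01647 = 0.751025, so β = 0.867.

0.867c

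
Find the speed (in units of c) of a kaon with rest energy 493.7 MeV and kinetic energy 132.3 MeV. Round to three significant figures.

K = (γ−1)mc², so γ = 1 + 132.3/493.7 = 1.268.
Then v/c = √(1 − γ⁻²) = √(1 − 0.621959) = √0.378041 = 0.615.

0.615c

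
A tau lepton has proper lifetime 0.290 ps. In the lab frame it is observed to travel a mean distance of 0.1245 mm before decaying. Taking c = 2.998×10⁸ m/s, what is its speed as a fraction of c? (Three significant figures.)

Let x = d/(cτ) = 1.245×10^-4 m / (2.998×10⁸ m/s × 2.900×10^-13 s) = 1.432. Since d = βγcτ, x = βγ = β/√(1−β²).
Solving: β² = x²/(1+x²) = 2.05062/3.05062 = 0.672198, so β = 0.820.

0.820c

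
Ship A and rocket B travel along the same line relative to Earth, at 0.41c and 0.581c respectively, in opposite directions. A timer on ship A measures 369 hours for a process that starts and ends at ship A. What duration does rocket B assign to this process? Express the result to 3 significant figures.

615 hours

Transform ship A's velocity into rocket B's frame: (0.41 + 0.581)/(1 + 0.41·0.581) = 0.991/1.23821, so the relative speed is 0.80035c.
At |u| = 0.80035c, γ = (1 − 0.64056)^(−1/2) = 1.668.
Ship A's interval is proper; time dilation gives Δt_B = γΔτ = 1.668 × 369 hours = 615 hours.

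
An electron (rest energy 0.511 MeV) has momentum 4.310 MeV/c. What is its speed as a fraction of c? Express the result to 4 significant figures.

0.9930c

βγ = pc/(mc²) = 4.310/0.511 = 8.4344.
Since γ² = 1 + (βγ)² = 72.1391, γ = √72.1391 = 8.49347, and β = (βγ)/γ = 8.4344/8.49347 = 0.9930.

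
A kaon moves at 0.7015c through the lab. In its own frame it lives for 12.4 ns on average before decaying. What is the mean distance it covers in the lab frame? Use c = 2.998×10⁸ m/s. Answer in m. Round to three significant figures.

3.66 m

β² = 0.49210225, so γ = 1/√0.50789775 = 1.4032.
Lab-frame lifetime: Δt = γτ = 1.4032 × 12.4 ns = 17.4 ns.
Distance: d = vΔt = 0.7015 × 2.998×10⁸ m/s × 1.7400×10^-8 s = 3.66 m.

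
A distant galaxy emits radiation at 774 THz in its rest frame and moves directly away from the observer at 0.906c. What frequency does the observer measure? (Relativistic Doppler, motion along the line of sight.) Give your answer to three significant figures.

Relativistic Doppler (source moving away): f_obs = f_src · √((1−β)/(1+β)).
With β = 0.906: factor = √(0.094/1.906) = 0.22208.
f_obs = 774 × 0.22208 = 172 THz.

172 THz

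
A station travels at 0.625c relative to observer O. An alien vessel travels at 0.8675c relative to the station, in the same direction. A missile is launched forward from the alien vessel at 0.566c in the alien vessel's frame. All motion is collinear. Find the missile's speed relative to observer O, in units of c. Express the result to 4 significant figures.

0.9910c

Compose velocities in two stages. Stage 1 (into S'): u₁ = (0.566+0.8675)/(1+0.566×0.8675) = 0.96143.
Stage 2 (into S): u = (0.96143+0.625)/(1+0.96143×0.625) = 0.99097, so the speed is 0.9910c.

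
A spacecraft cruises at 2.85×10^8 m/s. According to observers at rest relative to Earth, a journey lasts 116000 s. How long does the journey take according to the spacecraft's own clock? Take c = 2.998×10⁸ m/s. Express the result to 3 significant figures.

36000 s

β = v/c = (2.85×10^8 m/s)/(2.998×10⁸ m/s) = 0.950634.
With β = 0.950634, γ = 1/√(1 − 0.950634²) = 1/√0.096295 = 3.2225.
The spacecraft's clock runs slow as seen from Earth, so Δτ = Δt/γ = 116000/3.2225 = 36000 s.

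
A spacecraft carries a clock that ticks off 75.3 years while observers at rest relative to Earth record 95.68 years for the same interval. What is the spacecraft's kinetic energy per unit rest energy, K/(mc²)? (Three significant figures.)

0.271

From Δt = γΔτ: γ = 95.68/75.3 = 1.27065.
Since K = (γ−1)mc², K/(mc²) = 1.27065 − 1 = 0.271.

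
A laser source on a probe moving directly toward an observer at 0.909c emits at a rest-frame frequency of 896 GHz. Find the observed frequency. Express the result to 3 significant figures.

4100 GHz

Relativistic Doppler (source moving toward): f_obs = f_src · √((1+β)/(1−β)).
With β = 0.909: factor = √(1.909/0.091) = 4.5802.
f_obs = 896 × 4.5802 = 4100 GHz.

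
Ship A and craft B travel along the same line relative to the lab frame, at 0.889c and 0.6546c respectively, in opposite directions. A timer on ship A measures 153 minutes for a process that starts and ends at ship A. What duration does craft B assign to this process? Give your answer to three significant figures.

699 minutes

Transform ship A's velocity into craft B's frame: (0.889 + 0.6546)/(1 + 0.889·0.6546) = 1.5436/1.5819394, so the relative speed is 0.97576c.
At |u| = 0.97576c, γ = (1 − 0.952108)^(−1/2) = 4.5695.
Ship A's interval is proper; time dilation gives Δt_B = γΔτ = 4.5695 × 153 minutes = 699 minutes.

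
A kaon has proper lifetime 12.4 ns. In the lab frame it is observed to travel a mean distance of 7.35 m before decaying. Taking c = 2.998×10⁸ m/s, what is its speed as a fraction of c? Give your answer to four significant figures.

Lab distance = (lab lifetime)·v = γτ·βc, so βγ = d/(cτ) = 7.350/(2.998×10⁸ × 1.240×10^-8) = 1.9771.
With βγ = 1.9771: γ² = 1 + (βγ)² = 4.90892, and β = (βγ)/γ = 1.9771/2.21561 = 0.8924.

0.8924c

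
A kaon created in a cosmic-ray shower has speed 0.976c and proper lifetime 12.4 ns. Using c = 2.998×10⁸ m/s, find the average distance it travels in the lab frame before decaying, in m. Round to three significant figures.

Lorentz factor: γ = (1 − 0.952576)^(−1/2) = 4.592.
Lab-frame lifetime: Δt = γτ = 4.592 × 12.4 ns = 56.941 ns.
Distance: d = vΔt = 0.976 × 2.998×10⁸ m/s × 5.6941×10^-8 s = 16.7 m.

16.7 m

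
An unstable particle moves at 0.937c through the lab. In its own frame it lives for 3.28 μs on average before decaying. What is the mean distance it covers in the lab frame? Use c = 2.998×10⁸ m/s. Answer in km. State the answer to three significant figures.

2.64 km

Lorentz factor: γ = (1 − 0.877969)^(−1/2) = 2.8626.
Lab-frame lifetime: Δt = γτ = 2.8626 × 3.28 μs = 9.3893 μs.
Distance: d = vΔt = 0.937 × 2.998×10⁸ m/s × 9.3893×10^-6 s = 2640 m = 2.64 km.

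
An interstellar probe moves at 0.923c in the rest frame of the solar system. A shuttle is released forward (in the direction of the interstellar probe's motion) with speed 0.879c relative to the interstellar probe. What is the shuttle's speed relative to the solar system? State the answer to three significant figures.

In units of c, u = (u' + v)/(1 + u'v) with u' = 0.879 and v = 0.923.
Numerator: 0.879 + 0.923 = 1.802. Denominator: 1 + (0.879)(0.923) = 1.811317.
u = 1.802/1.811317 = 0.99486, so the speed is 0.995c.

0.995c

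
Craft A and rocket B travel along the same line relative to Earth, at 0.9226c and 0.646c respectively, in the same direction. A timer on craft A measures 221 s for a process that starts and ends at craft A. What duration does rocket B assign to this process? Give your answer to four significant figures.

303.2 s

The velocity of craft A relative to rocket B is (0.9226 − 0.646)c / (1 − 0.9226×0.646) = 0.68465c; relative speed 0.68465c.
γ for this relative speed: γ = 1/√(1 − 0.468746) = 1.372.
The clock on craft A records proper time, so rocket B measures Δt = γΔτ = 1.372 × 221 = 303.2 s.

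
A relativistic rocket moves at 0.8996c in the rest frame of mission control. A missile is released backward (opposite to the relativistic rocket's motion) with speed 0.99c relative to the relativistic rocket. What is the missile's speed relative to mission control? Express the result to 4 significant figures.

0.8264c

Relativistic velocity addition: u = (u' + v)/(1 + u'v/c²), with u' = −0.99c and v = 0.8996c.
Numerator: −0.99 + 0.8996 = −0.0904. Denominator: 1 + (−0.99)(0.8996) = 0.109396.
u = −0.0904/0.109396 = −0.82636, so the speed is 0.8264c.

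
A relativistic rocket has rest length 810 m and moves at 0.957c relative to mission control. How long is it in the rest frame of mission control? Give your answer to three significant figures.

With β = 0.957, γ = 1/√(1 − 0.957²) = 1/√0.084151 = 3.4472.
Length contraction: L = L₀/γ = 810/3.4472 = 235 m.

235 m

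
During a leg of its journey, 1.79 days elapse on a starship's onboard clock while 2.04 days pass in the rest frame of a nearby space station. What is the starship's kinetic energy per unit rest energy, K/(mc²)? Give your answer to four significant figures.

The time-dilation ratio gives γ = 2.04/1.79 = 1.13966.
K/(mc²) = γ − 1 = 1.13966 − 1 = 0.1397.

0.1397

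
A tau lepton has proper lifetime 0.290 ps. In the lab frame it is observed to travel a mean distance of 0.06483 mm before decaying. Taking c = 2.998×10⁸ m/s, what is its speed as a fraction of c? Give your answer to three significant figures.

Let x = d/(cτ) = 6.483×10^-5 m / (2.998×10⁸ m/s × 2.900×10^-13 s) = 0.74567. Since d = βγcτ, x = βγ = β/√(1−β²).
Solving: β² = x²/(1+x²) = 0.556024/1.556024 = 0.357336, so β = 0.598.

0.598c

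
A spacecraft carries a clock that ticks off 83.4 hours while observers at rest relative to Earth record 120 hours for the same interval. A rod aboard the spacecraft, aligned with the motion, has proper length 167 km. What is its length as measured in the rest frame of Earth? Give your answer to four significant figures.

The time-dilation ratio gives γ = 120/83.4 = 1.43885.
The rod contracts by the same γ: 167 km / 1.43885 = 116.1 km.

116.1 km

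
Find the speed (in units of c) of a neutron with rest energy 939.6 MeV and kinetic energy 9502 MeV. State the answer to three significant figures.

0.996c

γ = 1 + K/(mc²) = 1 + 9502/939.6 = 11.113.
β = √(1 − 1/γ²) = √(1 − 0.00809725) = √0.99190275 = 0.996.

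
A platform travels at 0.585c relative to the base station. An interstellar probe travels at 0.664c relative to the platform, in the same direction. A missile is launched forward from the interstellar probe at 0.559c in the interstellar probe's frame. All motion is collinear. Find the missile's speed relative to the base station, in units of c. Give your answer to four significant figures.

Compose velocities in two stages. Stage 1 (into S'): u₁ = (0.559+0.664)/(1+0.559×0.664) = 0.89194.
Stage 2 (into S): u = (0.89194+0.585)/(1+0.89194×0.585) = 0.97053, so the speed is 0.9705c.

0.9705c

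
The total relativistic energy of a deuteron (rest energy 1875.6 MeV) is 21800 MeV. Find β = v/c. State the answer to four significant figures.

0.9963

Total energy E = γmc² gives γ = 21800/1875.6 = 11.623.
Hence β = √(1 − 1/γ²) = √(1 − 0.00740225) = √0.99259775 = 0.9963.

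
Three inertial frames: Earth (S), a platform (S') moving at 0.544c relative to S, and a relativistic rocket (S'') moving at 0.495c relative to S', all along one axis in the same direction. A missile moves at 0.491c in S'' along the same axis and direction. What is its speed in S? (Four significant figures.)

Apply u = (u'+v)/(1+u'v) twice. Missile in the platform frame: (0.491+0.495)/(1+0.491·0.495) = 0.986/1.243045 = 0.79321c.
That velocity, transformed to the rest frame of Earth: (0.79321+0.544)/(1+0.79321·0.544) = 1.33721/1.43150624 = 0.93413c.

0.9341c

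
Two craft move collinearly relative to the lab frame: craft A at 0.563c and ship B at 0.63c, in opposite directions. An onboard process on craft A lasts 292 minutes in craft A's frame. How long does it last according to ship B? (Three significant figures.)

616 minutes

Transform craft A's velocity into ship B's frame: (0.563 + 0.63)/(1 + 0.563·0.63) = 1.193/1.35469, so the relative speed is 0.88064c.
γ for this relative speed: γ = 1/√(1 − 0.775527) = 2.1107.
The clock on craft A records proper time, so ship B measures Δt = γΔτ = 2.1107 × 292 = 616 minutes.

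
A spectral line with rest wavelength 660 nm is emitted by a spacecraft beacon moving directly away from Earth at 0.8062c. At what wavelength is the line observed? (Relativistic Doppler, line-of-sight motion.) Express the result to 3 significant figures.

Relativistic Doppler for wavelength: λ_obs = λ_src · √((1+β)/(1−β)).
With β = 0.8062: factor = √(1.8062/0.1938) = 3.0529.
λ_obs = 660 × 3.0529 = 2010 nm.

2010 nm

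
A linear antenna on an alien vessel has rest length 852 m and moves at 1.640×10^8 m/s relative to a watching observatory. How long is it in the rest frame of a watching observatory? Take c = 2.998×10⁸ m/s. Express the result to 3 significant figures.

β = v/c = (1.640×10^8 m/s)/(2.998×10⁸ m/s) = 0.547031.
With β = 0.547031, γ = 1/√(1 − 0.547031²) = 1/√0.7007571 = 1.1946.
Along the direction of motion the measured length is L₀/γ = 852/1.1946 = 713 m.

713 m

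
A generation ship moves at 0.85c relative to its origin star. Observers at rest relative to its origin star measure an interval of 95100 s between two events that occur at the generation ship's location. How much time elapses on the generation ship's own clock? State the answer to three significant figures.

Lorentz factor: γ = (1 − 0.7225)^(−1/2) = 1.8983.
The generation ship's clock runs slow as seen from its origin star, so Δτ = Δt/γ = 95100/1.8983 = 50100 s.

50100 s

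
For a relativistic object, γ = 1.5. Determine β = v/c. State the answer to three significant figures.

β = √(1 − 1/γ²) = √(1 − 1/2.25) = √0.555556 = 0.745.

0.745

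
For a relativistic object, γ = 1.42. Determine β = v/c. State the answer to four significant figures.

β = √(1 − 1/γ²) = √(1 − 1/2.0164) = √0.504067 = 0.7100.

0.7100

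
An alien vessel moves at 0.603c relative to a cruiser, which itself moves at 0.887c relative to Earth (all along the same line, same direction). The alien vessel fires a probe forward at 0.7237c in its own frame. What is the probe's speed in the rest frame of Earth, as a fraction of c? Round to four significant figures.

0.9953c

Compose velocities in two stages. Stage 1 (into S'): u₁ = (0.7237+0.603)/(1+0.7237×0.603) = 0.92363.
Stage 2 (into S): u = (0.92363+0.887)/(1+0.92363×0.887) = 0.99526, so the speed is 0.9953c.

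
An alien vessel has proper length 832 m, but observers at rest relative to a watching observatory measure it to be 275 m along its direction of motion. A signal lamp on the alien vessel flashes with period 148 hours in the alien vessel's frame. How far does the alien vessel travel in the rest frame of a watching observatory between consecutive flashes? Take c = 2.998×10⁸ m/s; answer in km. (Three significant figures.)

4.56×10^11 km

From L = L₀/γ: γ = 832/275 = 3.02545.
β = √(1 − 1/γ²) = 0.9438. Lab-frame period = γτ = 3.02545×148 hours = 447.77 hours. Distance = βc × γτ = 0.9438 × 2.998×10⁸ m/s × 1611972 s = 4.5611×10^14 m = 4.56×10^11 km.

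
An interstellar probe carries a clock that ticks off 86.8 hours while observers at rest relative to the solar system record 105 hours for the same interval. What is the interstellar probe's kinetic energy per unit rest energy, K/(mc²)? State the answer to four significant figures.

The time-dilation ratio gives γ = 105/86.8 = 1.20968.
Since K = (γ−1)mc², K/(mc²) = 1.20968 − 1 = 0.2097.

0.2097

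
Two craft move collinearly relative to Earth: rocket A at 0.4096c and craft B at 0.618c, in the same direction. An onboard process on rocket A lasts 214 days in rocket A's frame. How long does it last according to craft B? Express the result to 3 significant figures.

223 days

The velocity of rocket A relative to craft B is (0.4096 − 0.618)c / (1 − 0.4096×0.618) = −0.27903c; relative speed 0.27903c.
At |u| = 0.27903c, γ = (1 − 0.0778577)^(−1/2) = 1.0414.
The clock on rocket A records proper time, so craft B measures Δt = γΔτ = 1.0414 × 214 = 223 days.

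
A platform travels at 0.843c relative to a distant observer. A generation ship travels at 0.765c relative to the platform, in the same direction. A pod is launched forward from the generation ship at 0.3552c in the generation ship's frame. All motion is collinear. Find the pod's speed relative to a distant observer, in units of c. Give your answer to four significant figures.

0.9893c

Apply u = (u'+v)/(1+u'v) twice. Pod in the platform frame: (0.3552+0.765)/(1+0.3552·0.765) = 1.1202/1.271728 = 0.88085c.
That velocity, transformed to the rest frame of a distant observer: (0.88085+0.843)/(1+0.88085·0.843) = 1.72385/1.74255655 = 0.98926c.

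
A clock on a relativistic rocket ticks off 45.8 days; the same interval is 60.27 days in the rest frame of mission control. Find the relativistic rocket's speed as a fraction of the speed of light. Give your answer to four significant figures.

γ = Δt/Δτ = 60.27/45.8 = 1.3159.
β = √(1 − 1/γ²) = √(1 − 0.577503) = √0.422497 = 0.6500.

0.6500c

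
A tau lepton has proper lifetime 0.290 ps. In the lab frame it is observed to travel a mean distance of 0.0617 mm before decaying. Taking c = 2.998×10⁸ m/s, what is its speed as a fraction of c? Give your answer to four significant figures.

0.5787c

d = βγcτ ⇒ βγ = d/(cτ) = 6.170×10^-5 m / (8.6942×10^-5 m) = 0.70967.
β = (βγ)/√(1+(βγ)²) = 0.70967/√1.503632 = 0.5787.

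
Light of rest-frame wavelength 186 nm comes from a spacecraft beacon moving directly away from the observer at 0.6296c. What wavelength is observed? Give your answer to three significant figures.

Relativistic Doppler for wavelength: λ_obs = λ_src · √((1+β)/(1−β)).
With β = 0.6296: factor = √(1.6296/0.3704) = 2.0975.
λ_obs = 186 × 2.0975 = 390 nm.

390 nm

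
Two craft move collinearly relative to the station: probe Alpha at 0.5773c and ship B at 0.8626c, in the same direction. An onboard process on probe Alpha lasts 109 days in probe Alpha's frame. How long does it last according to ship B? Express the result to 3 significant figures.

132 days

Speed of probe Alpha in ship B's frame: u = (v_A − v_B)/(1 − v_A v_B/c²) = (0.5773 − 0.8626)/(1 − 0.5773×0.8626) = −0.2853/0.50202102 = −0.5683; |u| = 0.5683c.
At |u| = 0.5683c, γ = (1 − 0.322965)^(−1/2) = 1.2153.
Probe Alpha's interval is proper; time dilation gives Δt_B = γΔτ = 1.2153 × 109 days = 132 days.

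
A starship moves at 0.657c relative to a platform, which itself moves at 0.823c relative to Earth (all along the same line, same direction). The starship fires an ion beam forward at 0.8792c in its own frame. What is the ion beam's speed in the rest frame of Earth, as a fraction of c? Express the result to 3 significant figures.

0.997c

First combine the ion beam and starship (S''→S'): u₁ = (0.8792 + 0.657)/(1 + 0.8792×0.657) = 1.5362/1.5776344 = 0.97374.
Then combine with the platform (S'→S): u = (0.97374 + 0.823)/(1 + 0.97374×0.823) = 1.79674/1.80138802 = 0.99742.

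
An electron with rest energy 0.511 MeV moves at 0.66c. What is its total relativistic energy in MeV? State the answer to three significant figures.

0.680 MeV

With β = 0.66, γ = 1/√(1 − 0.66²) = 1/√0.5644 = 1.3311.
Total energy: E = γmc² = 1.3311 × 0.511 MeV = 0.680 MeV.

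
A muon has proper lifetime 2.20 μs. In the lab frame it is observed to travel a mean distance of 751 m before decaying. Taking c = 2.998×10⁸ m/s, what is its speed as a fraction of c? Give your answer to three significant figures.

0.751c

Lab distance = (lab lifetime)·v = γτ·βc, so βγ = d/(cτ) = 751.0/(2.998×10⁸ × 2.200×10^-6) = 1.1386.
With βγ = 1.1386: γ² = 1 + (βγ)² = 2.29641, and β = (βγ)/γ = 1.1386/1.51539 = 0.751.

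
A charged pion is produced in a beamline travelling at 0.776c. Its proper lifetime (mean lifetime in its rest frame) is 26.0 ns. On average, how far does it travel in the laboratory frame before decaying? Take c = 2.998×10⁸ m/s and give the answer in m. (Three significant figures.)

9.59 m

With β = 0.776, γ = 1/√(1 − 0.776²) = 1/√0.397824 = 1.5855.
Lab-frame lifetime: Δt = γτ = 1.5855 × 26.0 ns = 41.223 ns.
Distance: d = vΔt = 0.776 × 2.998×10⁸ m/s × 4.1223×10^-8 s = 9.59 m.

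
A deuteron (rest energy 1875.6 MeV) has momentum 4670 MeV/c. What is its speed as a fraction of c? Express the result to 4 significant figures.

0.9280c

βγ = pc/(mc²) = 4670/1875.6 = 2.4899.
Since γ² = 1 + (βγ)² = 7.1996, γ = √7.1996 = 2.68321, and β = (βγ)/γ = 2.4899/2.68321 = 0.9280.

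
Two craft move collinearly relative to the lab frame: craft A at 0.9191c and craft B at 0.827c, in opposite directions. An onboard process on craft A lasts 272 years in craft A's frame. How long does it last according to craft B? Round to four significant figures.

The velocity of craft A relative to craft B is (0.9191 + 0.827)c / (1 + 0.9191×0.827) = 0.99205c; relative speed 0.99205c.
γ for this relative speed: γ = 1/√(1 − 0.984163) = 7.9463.
Craft A's interval is proper; time dilation gives Δt_B = γΔτ = 7.9463 × 272 years = 2161 years.

2161 years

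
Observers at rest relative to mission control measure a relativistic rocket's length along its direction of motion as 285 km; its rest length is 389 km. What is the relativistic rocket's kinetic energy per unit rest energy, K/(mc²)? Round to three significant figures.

0.365

Length contraction gives γ = L₀/L = 389/285 = 1.36491.
K/(mc²) = γ − 1 = 1.36491 − 1 = 0.365.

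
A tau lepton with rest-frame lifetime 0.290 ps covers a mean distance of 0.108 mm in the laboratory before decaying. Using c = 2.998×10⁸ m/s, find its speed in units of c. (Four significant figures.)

d = βγcτ ⇒ βγ = d/(cτ) = 1.080×10^-4 m / (8.6942×10^-5 m) = 1.2422.
β = (βγ)/√(1+(βγ)²) = 1.2422/√2.54306 = 0.7790.

0.7790c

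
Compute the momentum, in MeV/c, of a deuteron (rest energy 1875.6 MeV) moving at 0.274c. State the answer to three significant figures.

534 MeV/c

γ = 1/√(1 − β²) = 1/√(1 − 0.075076) = 1/√0.924924 = 1/0.96173 = 1.0398.
Momentum: p = γβ·mc = 1.0398 × 0.274 × 1875.6 MeV/c = 534 MeV/c.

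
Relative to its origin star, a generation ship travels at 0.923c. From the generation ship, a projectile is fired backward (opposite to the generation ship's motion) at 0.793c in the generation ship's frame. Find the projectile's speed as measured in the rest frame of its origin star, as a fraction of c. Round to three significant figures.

In units of c, u = (u' + v)/(1 + u'v) with u' = −0.793 and v = 0.923.
Numerator: −0.793 + 0.923 = 0.13. Denominator: 1 + (−0.793)(0.923) = 0.268061.
u = 0.13/0.268061 = 0.48496, so the speed is 0.485c.

0.485c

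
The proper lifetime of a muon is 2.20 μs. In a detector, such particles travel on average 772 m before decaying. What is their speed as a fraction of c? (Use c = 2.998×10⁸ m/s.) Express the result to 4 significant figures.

0.7603c

d = βγcτ ⇒ βγ = d/(cτ) = 772.0 m / (659.56 m) = 1.1705.
β = (βγ)/√(1+(βγ)²) = 1.1705/√2.37007 = 0.7603.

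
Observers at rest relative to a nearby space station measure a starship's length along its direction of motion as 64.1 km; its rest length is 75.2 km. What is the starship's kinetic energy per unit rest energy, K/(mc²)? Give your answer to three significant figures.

0.173

From L = L₀/γ: γ = 75.2/64.1 = 1.17317.
Since K = (γ−1)mc², K/(mc²) = 1.17317 − 1 = 0.173.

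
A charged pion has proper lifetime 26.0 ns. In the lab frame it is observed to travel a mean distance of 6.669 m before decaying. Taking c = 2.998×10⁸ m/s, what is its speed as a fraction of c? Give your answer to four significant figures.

0.6501c

Let x = d/(cτ) = 6.669 m / (2.998×10⁸ m/s × 2.600×10^-8 s) = 0.85557. Since d = βγcτ, x = βγ = β/√(1−β²).
Solving: β² = x²/(1+x²) = 0.732/1.732 = 0.422633, so β = 0.6501.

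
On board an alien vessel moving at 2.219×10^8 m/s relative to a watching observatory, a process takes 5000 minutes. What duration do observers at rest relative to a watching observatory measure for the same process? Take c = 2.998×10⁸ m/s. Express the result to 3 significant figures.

7440 minutes

β = v/c = (2.219×10^8 m/s)/(2.998×10⁸ m/s) = 0.74016.
Lorentz factor: γ = (1 − 0.5478368256)^(−1/2) = 1.4871.
The onboard clock measures proper time, so the interval in the rest frame of a watching observatory is dilated: Δt = γ·Δτ = 1.4871 × 5000 minutes = 7440 minutes.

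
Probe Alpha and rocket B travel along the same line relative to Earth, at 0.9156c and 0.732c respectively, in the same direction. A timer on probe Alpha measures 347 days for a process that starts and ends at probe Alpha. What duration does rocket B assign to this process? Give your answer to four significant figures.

Speed of probe Alpha in rocket B's frame: u = (v_A − v_B)/(1 − v_A v_B/c²) = (0.9156 − 0.732)/(1 − 0.9156×0.732) = 0.1836/0.3297808 = 0.55673; |u| = 0.55673c.
At |u| = 0.55673c, γ = (1 − 0.309948)^(−1/2) = 1.2038.
Probe Alpha's interval is proper; time dilation gives Δt_B = γΔτ = 1.2038 × 347 days = 417.7 days.

417.7 days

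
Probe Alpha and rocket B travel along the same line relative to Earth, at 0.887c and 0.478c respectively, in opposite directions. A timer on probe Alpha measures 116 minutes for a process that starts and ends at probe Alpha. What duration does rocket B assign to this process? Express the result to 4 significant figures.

Speed of probe Alpha in rocket B's frame: u = (v_A + v_B)/(1 + v_A v_B/c²) = (0.887 + 0.478)/(1 + 0.887×0.478) = 1.365/1.423986 = 0.95858; |u| = 0.95858c.
At |u| = 0.95858c, γ = (1 − 0.918876)^(−1/2) = 3.511.
Probe Alpha's interval is proper; time dilation gives Δt_B = γΔτ = 3.511 × 116 minutes = 407.3 minutes.

407.3 minutes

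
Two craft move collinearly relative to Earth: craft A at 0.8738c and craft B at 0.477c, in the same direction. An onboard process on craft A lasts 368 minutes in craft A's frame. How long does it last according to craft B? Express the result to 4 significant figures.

Transform craft A's velocity into craft B's frame: (0.8738 − 0.477)/(1 − 0.8738·0.477) = 0.3968/0.5831974, so the relative speed is 0.68039c.
γ for this relative speed: γ = 1/√(1 − 0.462931) = 1.3645.
Craft A's interval is proper; time dilation gives Δt_B = γΔτ = 1.3645 × 368 minutes = 502.1 minutes.

502.1 minutes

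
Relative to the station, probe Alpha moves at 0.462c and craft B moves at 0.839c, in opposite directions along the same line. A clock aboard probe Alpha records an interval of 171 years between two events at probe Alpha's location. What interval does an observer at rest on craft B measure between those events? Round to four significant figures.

Transform probe Alpha's velocity into craft B's frame: (0.462 + 0.839)/(1 + 0.462·0.839) = 1.301/1.387618, so the relative speed is 0.93758c.
At |u| = 0.93758c, γ = (1 − 0.879056)^(−1/2) = 2.8755.
Probe Alpha's interval is proper; time dilation gives Δt_B = γΔτ = 2.8755 × 171 years = 491.7 years.

491.7 years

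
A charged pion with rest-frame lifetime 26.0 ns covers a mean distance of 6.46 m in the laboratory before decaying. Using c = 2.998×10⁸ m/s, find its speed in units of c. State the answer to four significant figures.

d = βγcτ ⇒ βγ = d/(cτ) = 6.460 m / (7.7948 m) = 0.82876.
β = (βγ)/√(1+(βγ)²) = 0.82876/√1.686843 = 0.6381.

0.6381c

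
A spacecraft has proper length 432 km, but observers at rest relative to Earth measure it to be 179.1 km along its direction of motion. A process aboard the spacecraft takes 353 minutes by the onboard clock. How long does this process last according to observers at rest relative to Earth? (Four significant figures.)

γ = L₀/L = 432/179.1 = 2.41206.
The same γ dilates the second interval: 2.41206 × 353 minutes = 851.5 minutes.

851.5 minutes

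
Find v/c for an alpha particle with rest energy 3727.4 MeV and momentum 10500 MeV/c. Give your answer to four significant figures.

pc/(mc²) = 10500/3727.4 = 2.817 = βγ = β/√(1−β²).
So β² = x²/(1 + x²) with x = 2.817: x² = 7.93549, β² = 7.93549/8.93549 = 0.888087, β = 0.9424.

0.9424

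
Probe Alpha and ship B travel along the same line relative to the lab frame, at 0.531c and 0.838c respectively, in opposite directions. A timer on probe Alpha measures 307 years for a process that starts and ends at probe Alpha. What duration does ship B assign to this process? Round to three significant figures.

959 years

The velocity of probe Alpha relative to ship B is (0.531 + 0.838)c / (1 + 0.531×0.838) = 0.94742c; relative speed 0.94742c.
γ for this relative speed: γ = 1/√(1 − 0.897605) = 3.1251.
Probe Alpha's interval is proper; time dilation gives Δt_B = γΔτ = 3.1251 × 307 years = 959 years.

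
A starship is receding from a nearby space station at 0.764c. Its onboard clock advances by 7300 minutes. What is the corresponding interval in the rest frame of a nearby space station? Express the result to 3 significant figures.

11300 minutes

Lorentz factor: γ = (1 − 0.583696)^(−1/2) = 1.5499.
Time dilation: Δt = γ·Δτ = 1.5499 × 7300 = 11300 minutes.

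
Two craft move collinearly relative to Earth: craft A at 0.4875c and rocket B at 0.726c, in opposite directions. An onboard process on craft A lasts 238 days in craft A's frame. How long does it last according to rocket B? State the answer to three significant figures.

537 days

Transform craft A's velocity into rocket B's frame: (0.4875 + 0.726)/(1 + 0.4875·0.726) = 1.2135/1.353925, so the relative speed is 0.89628c.
γ for this relative speed: γ = 1/√(1 − 0.803318) = 2.2549.
The clock on craft A records proper time, so rocket B measures Δt = γΔτ = 2.2549 × 238 = 537 days.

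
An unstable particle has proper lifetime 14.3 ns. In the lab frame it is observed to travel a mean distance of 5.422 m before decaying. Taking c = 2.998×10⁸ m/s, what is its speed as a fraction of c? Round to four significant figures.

Lab distance = (lab lifetime)·v = γτ·βc, so βγ = d/(cτ) = 5.422/(2.998×10⁸ × 1.430×10^-8) = 1.2647.
With βγ = 1.2647: γ² = 1 + (βγ)² = 2.59947, and β = (βγ)/γ = 1.2647/1.61229 = 0.7844.

0.7844c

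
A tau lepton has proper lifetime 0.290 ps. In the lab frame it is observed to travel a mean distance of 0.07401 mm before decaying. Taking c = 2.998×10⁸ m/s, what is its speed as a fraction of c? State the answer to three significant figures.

0.648c

Lab distance = (lab lifetime)·v = γτ·βc, so βγ = d/(cτ) = 7.401×10^-5/(2.998×10⁸ × 2.900×10^-13) = 0.85126.
With βγ = 0.85126: γ² = 1 + (βγ)² = 1.724644, and β = (βγ)/γ = 0.85126/1.31326 = 0.648.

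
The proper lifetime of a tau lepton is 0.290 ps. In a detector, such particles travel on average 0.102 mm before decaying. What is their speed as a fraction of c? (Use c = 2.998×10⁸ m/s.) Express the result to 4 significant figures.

d = βγcτ ⇒ βγ = d/(cτ) = 1.020×10^-4 m / (8.6942×10^-5 m) = 1.1732.
β = (βγ)/√(1+(βγ)²) = 1.1732/√2.3764 = 0.7610.

0.7610c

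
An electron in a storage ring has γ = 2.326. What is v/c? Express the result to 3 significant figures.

0.903

β = √(1 − 1/γ²) = √(1 − 1/5.410276) = √0.815167 = 0.903.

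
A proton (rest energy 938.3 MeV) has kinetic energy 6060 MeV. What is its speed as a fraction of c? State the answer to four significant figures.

K = (γ−1)mc², so γ = 1 + 6060/938.3 = 7.4585.
Then v/c = √(1 − γ⁻²) = √(1 − 0.0179762) = √0.9820238 = 0.9910.

0.9910c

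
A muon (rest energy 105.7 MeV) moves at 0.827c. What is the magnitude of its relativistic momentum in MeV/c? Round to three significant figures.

With β = 0.827, γ = 1/√(1 − 0.827²) = 1/√0.316071 = 1.7787.
Momentum: p = γβ·mc = 1.7787 × 0.827 × 105.7 MeV/c = 155 MeV/c.

155 MeV/c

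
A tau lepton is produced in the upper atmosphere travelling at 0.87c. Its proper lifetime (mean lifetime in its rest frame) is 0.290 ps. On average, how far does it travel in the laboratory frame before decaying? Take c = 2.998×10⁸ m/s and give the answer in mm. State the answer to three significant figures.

γ = 1/√(1 − β²) = 1/√(1 − 0.7569) = 1/√0.2431 = 1/0.493052 = 2.0282.
Lab-frame lifetime: Δt = γτ = 2.0282 × 0.290 ps = 0.58818 ps.
Distance: d = vΔt = 0.87 × 2.998×10⁸ m/s × 5.8818×10^-13 s = 1.53×10^-4 m = 0.153 mm.

0.153 mm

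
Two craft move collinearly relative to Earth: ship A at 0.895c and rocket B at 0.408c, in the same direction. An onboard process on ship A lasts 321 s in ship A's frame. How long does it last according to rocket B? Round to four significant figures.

500.4 s

Transform ship A's velocity into rocket B's frame: (0.895 − 0.408)/(1 − 0.895·0.408) = 0.487/0.63484, so the relative speed is 0.76712c.
γ for this relative speed: γ = 1/√(1 − 0.588473) = 1.5588.
Ship A's interval is proper; time dilation gives Δt_B = γΔτ = 1.5588 × 321 s = 500.4 s.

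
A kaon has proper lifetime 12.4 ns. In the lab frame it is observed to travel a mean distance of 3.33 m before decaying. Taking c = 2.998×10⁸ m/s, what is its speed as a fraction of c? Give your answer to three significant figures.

Lab distance = (lab lifetime)·v = γτ·βc, so βγ = d/(cτ) = 3.330/(2.998×10⁸ × 1.240×10^-8) = 0.89576.
With βγ = 0.89576: γ² = 1 + (βγ)² = 1.802386, and β = (βγ)/γ = 0.89576/1.34253 = 0.667.

0.667c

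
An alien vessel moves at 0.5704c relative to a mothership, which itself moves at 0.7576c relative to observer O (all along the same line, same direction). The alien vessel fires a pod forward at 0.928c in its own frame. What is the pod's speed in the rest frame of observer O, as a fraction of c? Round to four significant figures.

Compose velocities in two stages. Stage 1 (into S'): u₁ = (0.928+0.5704)/(1+0.928×0.5704) = 0.97977.
Stage 2 (into S): u = (0.97977+0.7576)/(1+0.97977×0.7576) = 0.99719, so the speed is 0.9972c.

0.9972c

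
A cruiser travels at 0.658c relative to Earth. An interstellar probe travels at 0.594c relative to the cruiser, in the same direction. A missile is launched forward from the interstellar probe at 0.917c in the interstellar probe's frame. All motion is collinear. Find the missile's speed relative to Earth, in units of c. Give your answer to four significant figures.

Compose velocities in two stages. Stage 1 (into S'): u₁ = (0.917+0.594)/(1+0.917×0.594) = 0.97818.
Stage 2 (into S): u = (0.97818+0.658)/(1+0.97818×0.658) = 0.99546, so the speed is 0.9955c.

0.9955c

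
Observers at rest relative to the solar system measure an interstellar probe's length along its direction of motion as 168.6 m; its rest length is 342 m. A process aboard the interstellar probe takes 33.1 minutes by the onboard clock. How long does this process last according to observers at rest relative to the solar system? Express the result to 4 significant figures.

Length contraction gives γ = L₀/L = 342/168.6 = 2.02847.
Δt = γΔτ = 2.02847 × 33.1 = 67.14 minutes.

67.14 minutes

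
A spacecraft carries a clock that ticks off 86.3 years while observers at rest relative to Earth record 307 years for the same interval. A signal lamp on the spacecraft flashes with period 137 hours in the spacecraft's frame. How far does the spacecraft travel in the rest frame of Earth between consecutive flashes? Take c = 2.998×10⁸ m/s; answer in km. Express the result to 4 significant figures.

5.048×10^11 km

From Δt = γΔτ: γ = 307/86.3 = 3.55736.
β = √(1 − 1/γ²) = 0.95968. Lab-frame period = γτ = 3.55736×137 hours = 487.36 hours. Distance = βc × γτ = 0.95968 × 2.998×10⁸ m/s × 1754496 s = 5.0479×10^14 m = 5.048×10^11 km.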